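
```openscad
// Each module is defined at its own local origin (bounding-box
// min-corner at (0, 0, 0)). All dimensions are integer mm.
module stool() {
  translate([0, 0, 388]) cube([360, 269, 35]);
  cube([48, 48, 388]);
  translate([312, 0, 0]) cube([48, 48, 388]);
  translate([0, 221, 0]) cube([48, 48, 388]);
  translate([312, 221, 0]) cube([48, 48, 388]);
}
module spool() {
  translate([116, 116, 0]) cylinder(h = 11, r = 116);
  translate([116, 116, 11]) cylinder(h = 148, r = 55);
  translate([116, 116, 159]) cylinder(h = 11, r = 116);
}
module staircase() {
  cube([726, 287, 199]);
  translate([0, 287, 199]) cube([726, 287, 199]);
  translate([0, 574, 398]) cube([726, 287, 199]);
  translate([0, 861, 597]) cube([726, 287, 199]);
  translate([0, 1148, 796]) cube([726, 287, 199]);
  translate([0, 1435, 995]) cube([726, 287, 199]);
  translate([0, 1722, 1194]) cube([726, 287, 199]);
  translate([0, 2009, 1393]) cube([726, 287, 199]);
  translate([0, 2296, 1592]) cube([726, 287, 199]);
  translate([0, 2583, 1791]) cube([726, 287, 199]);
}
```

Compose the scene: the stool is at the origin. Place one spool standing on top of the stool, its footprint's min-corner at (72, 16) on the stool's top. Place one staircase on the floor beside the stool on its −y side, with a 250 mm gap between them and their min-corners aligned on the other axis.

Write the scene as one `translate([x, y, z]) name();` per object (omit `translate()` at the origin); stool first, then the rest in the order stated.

stool();
translate([72, 16, 423]) spool();
translate([0, -3120, 0]) staircase();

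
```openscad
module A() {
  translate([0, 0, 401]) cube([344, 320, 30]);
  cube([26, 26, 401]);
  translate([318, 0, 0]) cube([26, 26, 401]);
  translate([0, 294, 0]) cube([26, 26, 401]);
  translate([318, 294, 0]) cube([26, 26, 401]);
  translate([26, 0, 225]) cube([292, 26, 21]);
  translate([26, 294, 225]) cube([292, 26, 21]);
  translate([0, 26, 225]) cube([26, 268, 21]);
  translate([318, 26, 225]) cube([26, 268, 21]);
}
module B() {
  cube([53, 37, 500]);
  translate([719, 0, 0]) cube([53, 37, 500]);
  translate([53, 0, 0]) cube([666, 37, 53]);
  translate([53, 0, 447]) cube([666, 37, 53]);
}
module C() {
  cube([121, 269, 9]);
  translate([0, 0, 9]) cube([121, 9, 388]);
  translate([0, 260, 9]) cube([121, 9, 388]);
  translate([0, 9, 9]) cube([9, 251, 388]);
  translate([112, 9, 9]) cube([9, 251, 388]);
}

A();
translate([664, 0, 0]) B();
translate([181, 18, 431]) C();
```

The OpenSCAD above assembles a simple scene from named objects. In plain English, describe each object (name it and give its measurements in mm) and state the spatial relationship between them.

A is a simple wooden stool: a rectangular seat 344 mm (x) by 320 mm (y), 30 mm thick, top face at z = 431 mm, on four square legs, each 26×26 mm in cross-section. The legs rest on z = 0, each flush with a corner of the seat. Four stretchers, 26 mm wide and 21 mm tall, connect adjacent legs with their undersides at z = 225 mm, each running between the inner faces of the legs it joins and aligned with the legs' outer faces on the other axis.

B is a rectangular picture frame lying in the x–z plane (depth along y). The opening is 666 mm wide (x) by 394 mm tall (z), surrounded by a border 53 mm wide on all four sides. The frame is 37 mm deep and is made of two full-height vertical stiles with two horizontal rails fitted between them.

C is an open storage box with external size 121×269×397 mm and wall thickness 9 mm (the base is also 9 mm thick). The base covers the whole footprint; the four walls stand on the base, with the y-facing walls full-width and the x-facing walls fitting between their inner faces.

The picture frame is on the floor beside the stool on its +x side. The open box is on top of the stool.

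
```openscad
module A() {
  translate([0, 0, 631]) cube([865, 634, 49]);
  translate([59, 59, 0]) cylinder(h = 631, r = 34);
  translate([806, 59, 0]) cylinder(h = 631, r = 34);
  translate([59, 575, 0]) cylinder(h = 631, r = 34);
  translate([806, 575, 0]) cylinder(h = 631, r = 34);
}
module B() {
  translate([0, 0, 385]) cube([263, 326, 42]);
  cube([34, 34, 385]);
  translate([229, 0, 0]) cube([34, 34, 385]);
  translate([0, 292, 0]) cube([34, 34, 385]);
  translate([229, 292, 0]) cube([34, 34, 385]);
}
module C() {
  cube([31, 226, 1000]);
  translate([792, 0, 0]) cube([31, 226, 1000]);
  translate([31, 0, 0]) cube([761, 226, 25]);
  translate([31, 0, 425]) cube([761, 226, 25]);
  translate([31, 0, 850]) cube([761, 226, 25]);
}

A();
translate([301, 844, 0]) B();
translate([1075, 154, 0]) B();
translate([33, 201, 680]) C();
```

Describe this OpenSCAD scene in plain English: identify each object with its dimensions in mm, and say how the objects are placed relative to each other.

A is a table with a 865×634 mm rectangular top, 49 mm thick, top surface at z = 680 mm, supported by four round legs of 68 mm diameter, each leg's bounding box inset 25 mm from the nearest pair of top edges, running from the floor.

B is a four-legged stool. The seat is 263×326 mm, 42 mm thick, top at z = 427 mm. It stands on four square legs, each 34×34 mm in cross-section, from z = 0 to the seat underside, each flush with a corner of the seat.

C is a bookshelf 823 mm wide overall, 226 mm deep and 1000 mm tall. The two sides are 31 mm thick vertical panels. 3 horizontal shelves of 25 mm thickness span between the inner faces of the sides; the lowest shelf sits on the floor and shelves are stacked with a clear vertical gap of 400 mm between each pair.

Two stools sit around the table at the +y, +x sides. The bookshelf is on top of the table.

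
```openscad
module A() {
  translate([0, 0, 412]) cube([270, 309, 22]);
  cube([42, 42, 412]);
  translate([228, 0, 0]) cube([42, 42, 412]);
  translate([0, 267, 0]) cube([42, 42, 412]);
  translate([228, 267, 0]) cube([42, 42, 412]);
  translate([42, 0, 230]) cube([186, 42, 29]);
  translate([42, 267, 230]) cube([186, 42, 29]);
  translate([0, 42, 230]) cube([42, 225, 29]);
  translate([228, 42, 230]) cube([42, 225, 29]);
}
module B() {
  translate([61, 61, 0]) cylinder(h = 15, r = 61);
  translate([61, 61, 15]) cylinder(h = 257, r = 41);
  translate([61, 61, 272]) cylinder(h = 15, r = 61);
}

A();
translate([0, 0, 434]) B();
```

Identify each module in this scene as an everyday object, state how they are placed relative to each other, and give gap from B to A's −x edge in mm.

A is a stool. B is a spool. The spool is on top of the stool. The gap from the spool to the stool's −x edge is 0 mm.

The spool's min-x is at 0; the stool's min-x is 0; gap = 0 mm.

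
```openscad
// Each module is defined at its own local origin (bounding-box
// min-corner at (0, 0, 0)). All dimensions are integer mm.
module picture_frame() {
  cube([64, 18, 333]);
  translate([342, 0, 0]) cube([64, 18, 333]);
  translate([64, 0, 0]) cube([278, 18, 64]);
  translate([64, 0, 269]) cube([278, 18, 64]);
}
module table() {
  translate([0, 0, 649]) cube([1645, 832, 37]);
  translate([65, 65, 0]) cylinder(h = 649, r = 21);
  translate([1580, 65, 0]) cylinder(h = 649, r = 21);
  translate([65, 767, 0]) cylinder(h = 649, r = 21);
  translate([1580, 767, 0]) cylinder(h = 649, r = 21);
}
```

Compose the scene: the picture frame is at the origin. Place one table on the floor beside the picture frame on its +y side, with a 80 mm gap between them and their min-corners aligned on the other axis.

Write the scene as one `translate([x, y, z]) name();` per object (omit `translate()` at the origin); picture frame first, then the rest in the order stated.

picture_frame();
translate([0, 98, 0]) table();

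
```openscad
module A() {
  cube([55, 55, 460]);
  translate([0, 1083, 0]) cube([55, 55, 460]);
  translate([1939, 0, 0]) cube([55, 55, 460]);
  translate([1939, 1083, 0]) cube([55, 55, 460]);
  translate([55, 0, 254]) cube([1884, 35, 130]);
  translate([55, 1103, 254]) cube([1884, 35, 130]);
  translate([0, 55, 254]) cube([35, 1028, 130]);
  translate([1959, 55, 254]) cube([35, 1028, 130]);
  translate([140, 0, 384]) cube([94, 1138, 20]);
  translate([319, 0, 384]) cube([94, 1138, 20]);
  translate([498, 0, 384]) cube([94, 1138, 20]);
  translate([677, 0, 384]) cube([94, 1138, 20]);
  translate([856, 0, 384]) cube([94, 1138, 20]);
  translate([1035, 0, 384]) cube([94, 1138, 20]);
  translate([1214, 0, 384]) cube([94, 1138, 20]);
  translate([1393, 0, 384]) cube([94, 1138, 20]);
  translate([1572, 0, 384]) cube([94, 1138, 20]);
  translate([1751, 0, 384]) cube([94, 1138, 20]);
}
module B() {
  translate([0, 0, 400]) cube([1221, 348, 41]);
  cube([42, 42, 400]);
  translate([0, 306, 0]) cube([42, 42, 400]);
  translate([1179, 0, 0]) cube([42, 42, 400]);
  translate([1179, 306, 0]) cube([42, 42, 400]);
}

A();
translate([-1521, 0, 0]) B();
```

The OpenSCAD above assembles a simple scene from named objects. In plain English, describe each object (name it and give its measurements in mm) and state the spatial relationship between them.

A is a bed frame 1994 mm long (x) by 1138 mm wide (y). Four 55×55 mm corner posts, 460 mm tall, at the corners of the footprint. Four rails of 35 mm thickness and 130 mm height run between adjacent posts with their undersides at z = 254 mm, their outer faces flush with the outside of the frame (the two x-running rails run between the posts' inner faces; the two y-running rails run between the posts' inner faces). 10 slats, each 94 mm wide (x) and 20 mm thick, lie across the top of the two x-running rails, running the full 1138 mm width of the frame in y; the slats are evenly spaced along x between the inner faces of the end posts with equal gaps (rounded down to the nearest mm) at the −x end and between each pair — any rounding remainder accumulates at the +x end.

B is a long wooden bench with a 1221 mm (x) × 348 mm (y) seat, 41 mm thick, its top surface 441 mm above the floor. Four 42 mm square legs at the seat corners, flush with the edges, run from z = 0 to the seat underside.

The bench is on the floor beside the bed frame on its −x side.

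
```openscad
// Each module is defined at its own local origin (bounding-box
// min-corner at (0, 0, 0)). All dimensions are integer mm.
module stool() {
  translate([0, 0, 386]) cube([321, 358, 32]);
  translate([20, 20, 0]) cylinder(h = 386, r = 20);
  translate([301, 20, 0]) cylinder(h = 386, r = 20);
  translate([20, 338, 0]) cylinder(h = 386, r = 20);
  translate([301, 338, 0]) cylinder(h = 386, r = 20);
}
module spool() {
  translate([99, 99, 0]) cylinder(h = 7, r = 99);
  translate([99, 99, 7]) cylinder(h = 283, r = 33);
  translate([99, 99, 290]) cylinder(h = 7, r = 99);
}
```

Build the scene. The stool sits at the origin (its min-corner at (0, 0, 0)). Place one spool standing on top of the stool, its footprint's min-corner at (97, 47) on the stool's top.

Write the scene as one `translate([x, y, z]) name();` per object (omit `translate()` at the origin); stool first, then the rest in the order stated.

stool();
translate([97, 47, 418]) spool();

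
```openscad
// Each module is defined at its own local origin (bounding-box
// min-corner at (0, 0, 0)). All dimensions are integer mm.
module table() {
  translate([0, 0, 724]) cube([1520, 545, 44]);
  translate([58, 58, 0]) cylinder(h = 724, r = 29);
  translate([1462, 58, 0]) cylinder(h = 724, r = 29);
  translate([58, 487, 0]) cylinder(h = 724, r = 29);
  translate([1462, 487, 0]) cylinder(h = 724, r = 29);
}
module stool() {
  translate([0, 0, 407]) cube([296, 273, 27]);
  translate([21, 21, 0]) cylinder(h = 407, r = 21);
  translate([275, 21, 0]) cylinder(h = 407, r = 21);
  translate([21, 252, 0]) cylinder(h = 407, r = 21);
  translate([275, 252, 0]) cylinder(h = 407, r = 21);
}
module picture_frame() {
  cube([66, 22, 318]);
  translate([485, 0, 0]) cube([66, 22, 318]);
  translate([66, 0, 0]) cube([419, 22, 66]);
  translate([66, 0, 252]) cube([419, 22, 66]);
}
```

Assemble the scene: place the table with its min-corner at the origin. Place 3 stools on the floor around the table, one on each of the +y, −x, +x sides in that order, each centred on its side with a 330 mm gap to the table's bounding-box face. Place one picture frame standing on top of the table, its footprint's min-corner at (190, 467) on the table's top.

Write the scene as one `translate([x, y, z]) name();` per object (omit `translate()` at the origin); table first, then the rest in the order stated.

table();
translate([612, 875, 0]) stool();
translate([-626, 136, 0]) stool();
translate([1850, 136, 0]) stool();
translate([190, 467, 768]) picture_frame();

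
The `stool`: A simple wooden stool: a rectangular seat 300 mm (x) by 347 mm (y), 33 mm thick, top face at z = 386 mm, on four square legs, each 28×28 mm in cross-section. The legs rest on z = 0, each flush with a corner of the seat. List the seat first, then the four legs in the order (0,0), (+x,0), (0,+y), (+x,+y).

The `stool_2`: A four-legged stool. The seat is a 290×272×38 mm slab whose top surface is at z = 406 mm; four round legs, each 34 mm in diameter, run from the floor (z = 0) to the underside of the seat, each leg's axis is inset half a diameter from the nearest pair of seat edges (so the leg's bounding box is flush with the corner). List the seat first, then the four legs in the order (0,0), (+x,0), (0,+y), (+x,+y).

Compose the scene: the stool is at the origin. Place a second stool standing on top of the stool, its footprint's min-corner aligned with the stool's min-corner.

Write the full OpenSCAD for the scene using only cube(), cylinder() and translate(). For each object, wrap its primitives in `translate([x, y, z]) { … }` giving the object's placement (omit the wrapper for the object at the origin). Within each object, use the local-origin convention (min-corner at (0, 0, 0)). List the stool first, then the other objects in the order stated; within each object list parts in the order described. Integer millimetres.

translate([0, 0, 353]) cube([300, 347, 33]);
cube([28, 28, 353]);
translate([272, 0, 0]) cube([28, 28, 353]);
translate([0, 319, 0]) cube([28, 28, 353]);
translate([272, 319, 0]) cube([28, 28, 353]);
translate([0, 0, 386]) {
  translate([0, 0, 368]) cube([290, 272, 38]);
  translate([17, 17, 0]) cylinder(h = 368, r = 17);
  translate([273, 17, 0]) cylinder(h = 368, r = 17);
  translate([17, 255, 0]) cylinder(h = 368, r = 17);
  translate([273, 255, 0]) cylinder(h = 368, r = 17);
}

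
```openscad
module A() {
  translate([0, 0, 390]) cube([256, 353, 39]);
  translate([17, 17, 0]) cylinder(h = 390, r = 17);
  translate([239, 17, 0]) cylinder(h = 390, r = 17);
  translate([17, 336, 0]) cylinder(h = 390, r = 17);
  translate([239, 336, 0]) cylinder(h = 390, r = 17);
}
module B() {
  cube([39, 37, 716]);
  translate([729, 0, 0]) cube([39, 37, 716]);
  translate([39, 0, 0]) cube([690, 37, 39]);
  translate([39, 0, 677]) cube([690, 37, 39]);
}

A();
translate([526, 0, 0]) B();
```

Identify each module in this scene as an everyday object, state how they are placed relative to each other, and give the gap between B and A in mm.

The picture frame's nearest face is 270 mm from the stool's +x face.

A is a stool. B is a picture frame. The picture frame is on the floor beside the stool on its +x side. The gap between the picture frame and the stool is 270 mm.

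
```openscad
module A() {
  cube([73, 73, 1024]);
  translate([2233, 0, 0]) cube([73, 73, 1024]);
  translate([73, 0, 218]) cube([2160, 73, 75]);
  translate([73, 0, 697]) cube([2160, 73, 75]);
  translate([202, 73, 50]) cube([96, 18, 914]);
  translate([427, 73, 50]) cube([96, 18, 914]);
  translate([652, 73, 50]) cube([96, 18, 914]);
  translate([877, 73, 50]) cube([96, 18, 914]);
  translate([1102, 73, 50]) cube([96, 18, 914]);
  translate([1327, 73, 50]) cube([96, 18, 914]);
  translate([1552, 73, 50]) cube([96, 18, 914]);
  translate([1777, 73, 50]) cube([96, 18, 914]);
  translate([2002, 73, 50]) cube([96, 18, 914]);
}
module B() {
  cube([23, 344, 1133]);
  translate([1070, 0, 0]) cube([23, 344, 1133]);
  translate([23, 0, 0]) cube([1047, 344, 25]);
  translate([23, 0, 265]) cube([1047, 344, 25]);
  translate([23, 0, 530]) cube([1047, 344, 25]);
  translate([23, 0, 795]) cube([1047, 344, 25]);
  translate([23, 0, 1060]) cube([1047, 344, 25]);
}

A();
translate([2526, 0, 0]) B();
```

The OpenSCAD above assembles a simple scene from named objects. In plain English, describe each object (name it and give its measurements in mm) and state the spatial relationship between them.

A is a fence section. Two 73×73 mm posts, 1024 mm tall, stand on the floor with a clear span of 2160 mm between their inner faces. Two horizontal rails of 73×75 mm section span the gap between the posts with their undersides at z = 218 mm and z = 697 mm, flush with the posts' −y face. 9 pickets, each 96 mm wide, 18 mm thick and 914 mm tall, are fixed to the +y face of the rails with their bottoms at z = 50 mm, evenly spaced across the span with equal gaps (rounded down to the nearest mm) at the −x end and between each pair — any rounding remainder accumulates at the +x end.

B is a bookshelf 1093 mm wide overall, 344 mm deep and 1133 mm tall. The two sides are 23 mm thick vertical panels. 5 horizontal shelves of 25 mm thickness span between the inner faces of the sides; the lowest shelf sits on the floor and shelves are stacked with a clear vertical gap of 240 mm between each pair.

The bookshelf is on the floor beside the fence section on its +x side.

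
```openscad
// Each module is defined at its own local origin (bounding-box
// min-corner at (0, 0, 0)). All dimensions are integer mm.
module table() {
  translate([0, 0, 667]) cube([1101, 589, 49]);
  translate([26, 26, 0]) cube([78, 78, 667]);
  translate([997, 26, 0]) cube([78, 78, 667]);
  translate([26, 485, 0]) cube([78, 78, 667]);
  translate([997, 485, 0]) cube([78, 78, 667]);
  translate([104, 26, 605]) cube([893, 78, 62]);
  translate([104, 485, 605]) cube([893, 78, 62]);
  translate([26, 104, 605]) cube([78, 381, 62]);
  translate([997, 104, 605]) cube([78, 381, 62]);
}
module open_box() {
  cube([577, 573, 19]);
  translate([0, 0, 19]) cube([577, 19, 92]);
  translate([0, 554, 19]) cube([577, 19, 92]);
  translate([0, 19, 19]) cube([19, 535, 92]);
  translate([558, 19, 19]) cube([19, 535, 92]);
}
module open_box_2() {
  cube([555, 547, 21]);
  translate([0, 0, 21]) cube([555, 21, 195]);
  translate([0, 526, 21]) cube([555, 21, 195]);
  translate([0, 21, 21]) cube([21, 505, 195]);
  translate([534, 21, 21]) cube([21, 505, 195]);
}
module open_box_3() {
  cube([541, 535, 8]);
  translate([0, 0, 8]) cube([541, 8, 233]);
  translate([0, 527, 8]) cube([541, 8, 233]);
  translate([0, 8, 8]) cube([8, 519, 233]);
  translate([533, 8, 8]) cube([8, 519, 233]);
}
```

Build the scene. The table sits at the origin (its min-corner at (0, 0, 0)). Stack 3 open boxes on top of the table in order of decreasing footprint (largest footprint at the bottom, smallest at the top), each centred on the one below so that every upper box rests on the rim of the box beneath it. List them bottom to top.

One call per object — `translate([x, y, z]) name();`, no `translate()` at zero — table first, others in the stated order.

table();
translate([262, 8, 716]) open_box();
translate([273, 21, 827]) open_box_2();
translate([280, 27, 1043]) open_box_3();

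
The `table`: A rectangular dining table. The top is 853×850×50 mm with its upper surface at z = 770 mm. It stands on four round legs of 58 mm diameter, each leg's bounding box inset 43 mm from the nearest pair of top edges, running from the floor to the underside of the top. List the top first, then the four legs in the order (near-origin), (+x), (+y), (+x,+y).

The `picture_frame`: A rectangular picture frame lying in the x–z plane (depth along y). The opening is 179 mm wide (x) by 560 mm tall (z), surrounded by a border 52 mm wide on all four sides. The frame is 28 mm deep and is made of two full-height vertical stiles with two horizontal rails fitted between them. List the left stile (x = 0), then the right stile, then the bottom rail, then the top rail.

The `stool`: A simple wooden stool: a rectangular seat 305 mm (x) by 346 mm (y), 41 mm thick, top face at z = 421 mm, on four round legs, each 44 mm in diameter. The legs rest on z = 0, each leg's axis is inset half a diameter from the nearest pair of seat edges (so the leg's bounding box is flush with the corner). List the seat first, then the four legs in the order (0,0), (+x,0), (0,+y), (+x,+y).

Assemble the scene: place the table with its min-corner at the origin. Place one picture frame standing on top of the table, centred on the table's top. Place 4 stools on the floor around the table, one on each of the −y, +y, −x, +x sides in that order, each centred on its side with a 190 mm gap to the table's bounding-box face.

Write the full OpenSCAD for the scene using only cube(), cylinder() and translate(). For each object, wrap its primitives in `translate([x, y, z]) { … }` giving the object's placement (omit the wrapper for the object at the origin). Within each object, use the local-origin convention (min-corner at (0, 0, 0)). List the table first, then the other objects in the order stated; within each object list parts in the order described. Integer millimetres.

translate([0, 0, 720]) cube([853, 850, 50]);
translate([72, 72, 0]) cylinder(h = 720, r = 29);
translate([781, 72, 0]) cylinder(h = 720, r = 29);
translate([72, 778, 0]) cylinder(h = 720, r = 29);
translate([781, 778, 0]) cylinder(h = 720, r = 29);
translate([285, 411, 770]) {
  cube([52, 28, 664]);
  translate([231, 0, 0]) cube([52, 28, 664]);
  translate([52, 0, 0]) cube([179, 28, 52]);
  translate([52, 0, 612]) cube([179, 28, 52]);
}
translate([274, -536, 0]) {
  translate([0, 0, 380]) cube([305, 346, 41]);
  translate([22, 22, 0]) cylinder(h = 380, r = 22);
  translate([283, 22, 0]) cylinder(h = 380, r = 22);
  translate([22, 324, 0]) cylinder(h = 380, r = 22);
  translate([283, 324, 0]) cylinder(h = 380, r = 22);
}
translate([274, 1040, 0]) {
  translate([0, 0, 380]) cube([305, 346, 41]);
  translate([22, 22, 0]) cylinder(h = 380, r = 22);
  translate([283, 22, 0]) cylinder(h = 380, r = 22);
  translate([22, 324, 0]) cylinder(h = 380, r = 22);
  translate([283, 324, 0]) cylinder(h = 380, r = 22);
}
translate([-495, 252, 0]) {
  translate([0, 0, 380]) cube([305, 346, 41]);
  translate([22, 22, 0]) cylinder(h = 380, r = 22);
  translate([283, 22, 0]) cylinder(h = 380, r = 22);
  translate([22, 324, 0]) cylinder(h = 380, r = 22);
  translate([283, 324, 0]) cylinder(h = 380, r = 22);
}
translate([1043, 252, 0]) {
  translate([0, 0, 380]) cube([305, 346, 41]);
  translate([22, 22, 0]) cylinder(h = 380, r = 22);
  translate([283, 22, 0]) cylinder(h = 380, r = 22);
  translate([22, 324, 0]) cylinder(h = 380, r = 22);
  translate([283, 324, 0]) cylinder(h = 380, r = 22);
}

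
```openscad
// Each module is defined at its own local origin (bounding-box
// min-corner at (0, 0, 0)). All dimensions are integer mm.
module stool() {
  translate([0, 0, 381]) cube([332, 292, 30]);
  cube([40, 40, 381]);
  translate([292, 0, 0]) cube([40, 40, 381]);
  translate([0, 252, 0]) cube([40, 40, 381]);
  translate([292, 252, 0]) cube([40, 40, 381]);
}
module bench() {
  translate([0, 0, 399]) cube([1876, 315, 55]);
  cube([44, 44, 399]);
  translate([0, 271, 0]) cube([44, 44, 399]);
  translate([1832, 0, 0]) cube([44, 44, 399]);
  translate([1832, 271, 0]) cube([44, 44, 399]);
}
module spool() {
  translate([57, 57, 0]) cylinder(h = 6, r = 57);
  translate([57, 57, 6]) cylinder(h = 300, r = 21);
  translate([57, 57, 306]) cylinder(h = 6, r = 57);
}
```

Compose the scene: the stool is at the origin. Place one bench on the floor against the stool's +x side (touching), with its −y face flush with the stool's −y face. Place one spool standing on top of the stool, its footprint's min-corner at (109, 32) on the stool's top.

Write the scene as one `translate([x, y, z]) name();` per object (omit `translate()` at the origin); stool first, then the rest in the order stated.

stool();
translate([332, 0, 0]) bench();
translate([109, 32, 411]) spool();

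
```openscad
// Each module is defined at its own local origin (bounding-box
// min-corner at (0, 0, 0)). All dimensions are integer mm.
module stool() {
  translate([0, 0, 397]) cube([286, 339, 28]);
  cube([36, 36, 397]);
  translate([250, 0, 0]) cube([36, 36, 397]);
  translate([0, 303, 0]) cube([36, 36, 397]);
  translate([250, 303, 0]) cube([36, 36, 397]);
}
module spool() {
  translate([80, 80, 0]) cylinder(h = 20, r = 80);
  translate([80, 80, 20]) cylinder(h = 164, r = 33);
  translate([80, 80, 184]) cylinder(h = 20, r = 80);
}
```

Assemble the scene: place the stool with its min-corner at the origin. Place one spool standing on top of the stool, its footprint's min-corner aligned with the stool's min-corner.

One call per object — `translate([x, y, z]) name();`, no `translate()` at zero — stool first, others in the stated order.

stool();
translate([0, 0, 425]) spool();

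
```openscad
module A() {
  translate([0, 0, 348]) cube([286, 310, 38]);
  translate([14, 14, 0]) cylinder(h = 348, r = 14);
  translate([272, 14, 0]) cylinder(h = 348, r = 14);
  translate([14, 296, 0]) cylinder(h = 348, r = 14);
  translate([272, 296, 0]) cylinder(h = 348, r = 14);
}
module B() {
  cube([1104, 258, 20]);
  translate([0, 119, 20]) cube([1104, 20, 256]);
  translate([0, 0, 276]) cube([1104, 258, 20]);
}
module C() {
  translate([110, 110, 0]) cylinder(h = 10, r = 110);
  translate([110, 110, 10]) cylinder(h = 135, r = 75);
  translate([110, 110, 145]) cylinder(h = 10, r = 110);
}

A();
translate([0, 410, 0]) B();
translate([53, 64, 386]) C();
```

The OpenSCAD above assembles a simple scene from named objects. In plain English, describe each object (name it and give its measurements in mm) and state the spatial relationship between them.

A is a simple wooden stool: a rectangular seat 286 mm (x) by 310 mm (y), 38 mm thick, top face at z = 386 mm, on four round legs, each 28 mm in diameter. The legs rest on z = 0, each leg's axis is inset half a diameter from the nearest pair of seat edges (so the leg's bounding box is flush with the corner).

B is an I-beam lying along x, 1104 mm long. Overall section height 296 mm. Two flanges 258 mm wide (y) and 20 mm thick, one on the floor and one at the top; a web 20 mm thick runs between them, centred on the flange width.

C is a spool: two coaxial disc flanges of radius 110 mm and thickness 10 mm, joined by a core cylinder of radius 75 mm and height 135 mm. The lower flange rests on z = 0 and the three cylinders share a vertical axis.

The I-beam is on the floor beside the stool on its +y side. The spool is on top of the stool.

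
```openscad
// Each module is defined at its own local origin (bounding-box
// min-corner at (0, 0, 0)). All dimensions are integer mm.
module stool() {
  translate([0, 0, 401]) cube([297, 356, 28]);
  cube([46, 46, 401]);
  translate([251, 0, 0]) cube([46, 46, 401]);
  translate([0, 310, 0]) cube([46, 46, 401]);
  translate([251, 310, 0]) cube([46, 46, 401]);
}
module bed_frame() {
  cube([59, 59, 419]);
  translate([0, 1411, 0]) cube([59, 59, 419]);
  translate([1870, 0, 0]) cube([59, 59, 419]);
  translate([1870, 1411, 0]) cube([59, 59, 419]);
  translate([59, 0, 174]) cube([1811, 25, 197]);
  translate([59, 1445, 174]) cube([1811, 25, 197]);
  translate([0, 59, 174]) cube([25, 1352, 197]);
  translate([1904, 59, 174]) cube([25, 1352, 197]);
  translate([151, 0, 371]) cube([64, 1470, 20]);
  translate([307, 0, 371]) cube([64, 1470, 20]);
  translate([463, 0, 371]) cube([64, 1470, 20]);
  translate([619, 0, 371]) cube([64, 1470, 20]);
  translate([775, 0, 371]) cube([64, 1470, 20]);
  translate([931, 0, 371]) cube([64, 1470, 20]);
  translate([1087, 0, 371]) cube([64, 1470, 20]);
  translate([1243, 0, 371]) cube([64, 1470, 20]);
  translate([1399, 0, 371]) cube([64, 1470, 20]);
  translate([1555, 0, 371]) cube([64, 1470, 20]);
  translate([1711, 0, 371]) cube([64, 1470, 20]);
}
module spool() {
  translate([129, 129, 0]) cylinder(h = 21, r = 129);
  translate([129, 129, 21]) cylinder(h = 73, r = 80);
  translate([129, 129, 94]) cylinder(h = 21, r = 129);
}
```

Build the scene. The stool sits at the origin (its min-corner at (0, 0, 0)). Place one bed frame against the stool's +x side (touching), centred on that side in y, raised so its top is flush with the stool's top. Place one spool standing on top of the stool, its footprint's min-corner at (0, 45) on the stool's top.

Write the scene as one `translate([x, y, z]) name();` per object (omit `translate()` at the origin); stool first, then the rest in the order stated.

stool();
translate([297, -557, 10]) bed_frame();
translate([0, 45, 429]) spool();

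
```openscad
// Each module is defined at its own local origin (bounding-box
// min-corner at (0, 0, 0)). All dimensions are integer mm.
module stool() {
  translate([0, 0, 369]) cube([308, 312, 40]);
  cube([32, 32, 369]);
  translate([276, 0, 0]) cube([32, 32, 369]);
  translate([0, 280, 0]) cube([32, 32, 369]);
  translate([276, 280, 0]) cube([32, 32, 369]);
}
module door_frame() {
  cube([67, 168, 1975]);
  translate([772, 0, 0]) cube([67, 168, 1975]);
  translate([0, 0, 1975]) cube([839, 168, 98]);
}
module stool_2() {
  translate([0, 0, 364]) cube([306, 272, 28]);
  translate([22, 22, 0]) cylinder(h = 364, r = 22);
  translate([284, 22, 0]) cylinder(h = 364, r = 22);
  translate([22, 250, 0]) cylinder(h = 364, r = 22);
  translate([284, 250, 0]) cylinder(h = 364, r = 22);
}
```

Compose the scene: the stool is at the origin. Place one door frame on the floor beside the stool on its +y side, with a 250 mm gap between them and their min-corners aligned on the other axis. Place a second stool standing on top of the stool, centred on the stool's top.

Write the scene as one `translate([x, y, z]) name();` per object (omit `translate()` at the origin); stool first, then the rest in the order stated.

stool();
translate([0, 562, 0]) door_frame();
translate([1, 20, 409]) stool_2();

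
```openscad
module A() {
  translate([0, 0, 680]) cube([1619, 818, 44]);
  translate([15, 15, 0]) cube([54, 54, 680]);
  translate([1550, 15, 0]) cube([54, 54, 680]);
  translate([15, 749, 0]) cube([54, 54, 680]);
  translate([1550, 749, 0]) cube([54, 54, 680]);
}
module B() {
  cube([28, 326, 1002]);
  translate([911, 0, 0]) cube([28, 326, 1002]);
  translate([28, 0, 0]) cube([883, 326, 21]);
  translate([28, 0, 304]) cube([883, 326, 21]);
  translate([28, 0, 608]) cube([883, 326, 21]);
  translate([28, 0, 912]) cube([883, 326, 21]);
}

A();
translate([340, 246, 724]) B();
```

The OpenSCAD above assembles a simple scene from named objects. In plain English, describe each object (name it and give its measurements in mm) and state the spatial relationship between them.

A is a table with a 1619×818 mm rectangular top, 44 mm thick, top surface at z = 724 mm, supported by four 54×54 mm square legs, each inset 15 mm from the nearest pair of top edges, running from the floor.

B is an open bookshelf. Two side panels, each 28 mm thick, 326 mm deep and 1002 mm tall, stand 939 mm apart (outside-to-outside). Between them sit 4 shelves, each 21 mm thick and 326 mm deep, spanning the full gap between the sides. The bottom shelf rests on the floor (its underside at z = 0) and the clear gap between one shelf's top and the next shelf's underside is 283 mm.

The bookshelf is on top of the table, centred.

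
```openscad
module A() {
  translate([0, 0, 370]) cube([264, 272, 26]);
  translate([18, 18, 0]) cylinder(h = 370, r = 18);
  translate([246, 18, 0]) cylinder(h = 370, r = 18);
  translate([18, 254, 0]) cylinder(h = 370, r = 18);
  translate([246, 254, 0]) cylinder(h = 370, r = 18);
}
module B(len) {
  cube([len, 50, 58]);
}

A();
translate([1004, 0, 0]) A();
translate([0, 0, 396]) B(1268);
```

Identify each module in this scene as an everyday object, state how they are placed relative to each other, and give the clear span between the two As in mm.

A is a stool. B is a beam. A beam spans the tops of two stools. The clear span between the two stools is 740 mm.

Second stool starts at x = 1004; first ends at x = 264; clear span = 1004 − 264 = 740 mm.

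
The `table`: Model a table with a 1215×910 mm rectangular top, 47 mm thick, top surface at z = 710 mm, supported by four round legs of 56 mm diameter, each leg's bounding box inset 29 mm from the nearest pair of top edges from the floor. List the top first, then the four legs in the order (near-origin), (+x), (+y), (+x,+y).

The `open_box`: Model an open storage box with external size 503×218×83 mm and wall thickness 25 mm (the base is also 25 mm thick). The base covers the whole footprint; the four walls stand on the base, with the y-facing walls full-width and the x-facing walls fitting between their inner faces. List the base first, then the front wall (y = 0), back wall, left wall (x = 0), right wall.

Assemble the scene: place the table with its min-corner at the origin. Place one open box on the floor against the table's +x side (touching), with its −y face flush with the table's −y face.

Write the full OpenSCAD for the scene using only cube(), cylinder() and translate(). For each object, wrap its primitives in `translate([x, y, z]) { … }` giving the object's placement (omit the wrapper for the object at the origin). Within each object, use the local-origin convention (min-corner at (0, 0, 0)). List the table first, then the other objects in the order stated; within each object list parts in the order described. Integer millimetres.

translate([0, 0, 663]) cube([1215, 910, 47]);
translate([57, 57, 0]) cylinder(h = 663, r = 28);
translate([1158, 57, 0]) cylinder(h = 663, r = 28);
translate([57, 853, 0]) cylinder(h = 663, r = 28);
translate([1158, 853, 0]) cylinder(h = 663, r = 28);
translate([1215, 0, 0]) {
  cube([503, 218, 25]);
  translate([0, 0, 25]) cube([503, 25, 58]);
  translate([0, 193, 25]) cube([503, 25, 58]);
  translate([0, 25, 25]) cube([25, 168, 58]);
  translate([478, 25, 25]) cube([25, 168, 58]);
}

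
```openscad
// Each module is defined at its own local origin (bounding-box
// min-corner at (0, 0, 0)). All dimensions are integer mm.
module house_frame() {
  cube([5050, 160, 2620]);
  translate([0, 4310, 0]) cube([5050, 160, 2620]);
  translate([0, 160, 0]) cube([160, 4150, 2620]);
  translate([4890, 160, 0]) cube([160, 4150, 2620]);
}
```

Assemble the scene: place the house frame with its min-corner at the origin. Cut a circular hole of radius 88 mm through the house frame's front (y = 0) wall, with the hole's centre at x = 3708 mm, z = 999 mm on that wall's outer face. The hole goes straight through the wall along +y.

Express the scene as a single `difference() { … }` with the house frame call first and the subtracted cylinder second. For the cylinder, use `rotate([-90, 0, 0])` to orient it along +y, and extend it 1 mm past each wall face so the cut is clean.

difference() {
  house_frame();
  translate([3708, -1, 999]) rotate([-90, 0, 0]) cylinder(h = 162, r = 88);
}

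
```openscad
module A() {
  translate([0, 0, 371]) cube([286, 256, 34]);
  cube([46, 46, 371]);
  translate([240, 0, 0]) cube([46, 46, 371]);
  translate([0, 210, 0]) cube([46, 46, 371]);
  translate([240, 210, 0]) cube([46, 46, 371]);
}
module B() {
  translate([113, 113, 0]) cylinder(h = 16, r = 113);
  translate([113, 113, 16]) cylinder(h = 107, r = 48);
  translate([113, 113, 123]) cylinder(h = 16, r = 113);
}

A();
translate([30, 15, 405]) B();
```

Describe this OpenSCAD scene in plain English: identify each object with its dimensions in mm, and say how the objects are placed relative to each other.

A is a four-legged stool. The seat is a 286×256×34 mm slab whose top surface is at z = 405 mm; four square legs, each 46×46 mm in cross-section, run from the floor (z = 0) to the underside of the seat, each flush with a corner of the seat.

B is a spool: two coaxial disc flanges of radius 113 mm and thickness 16 mm, joined by a core cylinder of radius 48 mm and height 107 mm. The lower flange rests on z = 0 and the three cylinders share a vertical axis.

The spool is on top of the stool, centred.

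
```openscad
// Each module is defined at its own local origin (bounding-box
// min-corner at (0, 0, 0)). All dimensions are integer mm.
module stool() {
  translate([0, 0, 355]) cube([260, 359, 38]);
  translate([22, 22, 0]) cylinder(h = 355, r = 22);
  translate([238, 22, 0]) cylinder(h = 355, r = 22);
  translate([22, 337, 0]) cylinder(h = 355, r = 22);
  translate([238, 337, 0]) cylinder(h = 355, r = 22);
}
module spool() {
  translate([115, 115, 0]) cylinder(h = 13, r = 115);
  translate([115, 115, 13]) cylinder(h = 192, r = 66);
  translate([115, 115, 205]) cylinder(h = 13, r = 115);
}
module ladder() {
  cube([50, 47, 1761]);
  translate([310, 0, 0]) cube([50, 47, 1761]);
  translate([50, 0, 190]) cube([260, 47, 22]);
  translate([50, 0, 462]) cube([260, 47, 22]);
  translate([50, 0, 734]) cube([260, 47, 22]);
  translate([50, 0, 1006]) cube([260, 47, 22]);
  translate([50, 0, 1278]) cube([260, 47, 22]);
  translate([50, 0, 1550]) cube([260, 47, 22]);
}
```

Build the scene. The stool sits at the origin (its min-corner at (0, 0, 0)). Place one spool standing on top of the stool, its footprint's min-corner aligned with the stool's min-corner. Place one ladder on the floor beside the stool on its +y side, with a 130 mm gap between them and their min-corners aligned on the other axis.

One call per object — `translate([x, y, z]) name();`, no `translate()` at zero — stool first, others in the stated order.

stool();
translate([0, 0, 393]) spool();
translate([0, 489, 0]) ladder();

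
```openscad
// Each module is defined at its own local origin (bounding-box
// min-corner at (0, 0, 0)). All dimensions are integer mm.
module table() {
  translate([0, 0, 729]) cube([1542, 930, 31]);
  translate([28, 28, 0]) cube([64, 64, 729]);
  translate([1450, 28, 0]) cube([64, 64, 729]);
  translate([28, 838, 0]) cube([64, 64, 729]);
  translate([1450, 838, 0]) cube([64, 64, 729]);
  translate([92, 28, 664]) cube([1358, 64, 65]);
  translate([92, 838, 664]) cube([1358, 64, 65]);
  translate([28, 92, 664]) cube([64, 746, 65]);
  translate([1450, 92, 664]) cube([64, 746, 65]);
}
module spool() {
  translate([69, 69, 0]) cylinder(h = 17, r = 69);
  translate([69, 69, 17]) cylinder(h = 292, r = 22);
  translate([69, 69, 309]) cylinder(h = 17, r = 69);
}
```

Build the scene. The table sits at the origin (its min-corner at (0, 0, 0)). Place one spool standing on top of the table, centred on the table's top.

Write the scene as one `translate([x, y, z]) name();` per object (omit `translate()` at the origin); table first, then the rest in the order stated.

table();
translate([702, 396, 760]) spool();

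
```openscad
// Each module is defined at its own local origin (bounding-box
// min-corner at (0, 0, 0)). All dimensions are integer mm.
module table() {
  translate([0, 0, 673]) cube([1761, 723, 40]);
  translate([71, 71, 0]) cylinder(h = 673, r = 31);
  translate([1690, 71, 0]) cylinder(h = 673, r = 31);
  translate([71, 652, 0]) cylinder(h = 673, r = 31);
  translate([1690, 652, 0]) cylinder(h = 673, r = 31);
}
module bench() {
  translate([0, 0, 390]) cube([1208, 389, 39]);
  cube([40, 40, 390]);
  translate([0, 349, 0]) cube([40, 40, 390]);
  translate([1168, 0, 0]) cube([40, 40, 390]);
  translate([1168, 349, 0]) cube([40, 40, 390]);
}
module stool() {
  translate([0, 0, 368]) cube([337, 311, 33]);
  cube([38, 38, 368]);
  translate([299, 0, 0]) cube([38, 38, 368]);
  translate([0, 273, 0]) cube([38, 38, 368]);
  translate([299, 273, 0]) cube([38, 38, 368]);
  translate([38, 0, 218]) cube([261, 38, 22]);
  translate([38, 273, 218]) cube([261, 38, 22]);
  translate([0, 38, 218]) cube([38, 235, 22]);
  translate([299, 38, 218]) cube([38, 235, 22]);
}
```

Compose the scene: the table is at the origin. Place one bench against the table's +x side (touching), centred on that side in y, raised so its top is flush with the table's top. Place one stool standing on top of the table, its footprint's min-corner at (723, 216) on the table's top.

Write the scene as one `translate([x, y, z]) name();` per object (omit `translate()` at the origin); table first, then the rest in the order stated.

table();
translate([1761, 167, 284]) bench();
translate([723, 216, 713]) stool();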